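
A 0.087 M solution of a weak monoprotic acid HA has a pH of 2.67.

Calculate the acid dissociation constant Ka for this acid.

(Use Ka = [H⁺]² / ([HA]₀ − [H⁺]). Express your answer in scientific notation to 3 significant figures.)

[H⁺] = 10^(−pH) = 10^(−2.67) = 2.138e-03 M. For HA ⇌ H⁺ + A⁻, Ka = [H⁺][A⁻]/[HA] = [H⁺]² / ([HA]₀ − [H⁺]) = (2.138e-03)² / (0.087 − 2.138e-03) = 5.39e-05.

K_a = 5.39e-05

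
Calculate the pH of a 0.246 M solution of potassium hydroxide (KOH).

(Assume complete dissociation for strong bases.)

[OH⁻] = 0.246 M for strong base. pOH = -log[OH⁻] = 0.61, pH = 14 - pOH

pH = 13.39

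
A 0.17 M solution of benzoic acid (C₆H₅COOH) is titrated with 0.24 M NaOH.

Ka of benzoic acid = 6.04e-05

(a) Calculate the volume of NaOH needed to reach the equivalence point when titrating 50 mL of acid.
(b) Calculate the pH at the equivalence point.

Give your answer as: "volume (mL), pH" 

moles acid = 0.17 × 50/1000 = 0.0085 mol; V_base = moles/0.24 × 1000 = 35.4 mL. At equivalence only the conjugate base is present: [A⁻] = 0.0085/0.085 = 9.9512e-02 M. Kb = Kw/Ka = 1.66e-10; [OH⁻] = √(Kb × [A⁻]) = 4.0590e-06; pOH = 5.39; pH = 14 - pOH = 8.61.

V = 35.4 mL, pH = 8.61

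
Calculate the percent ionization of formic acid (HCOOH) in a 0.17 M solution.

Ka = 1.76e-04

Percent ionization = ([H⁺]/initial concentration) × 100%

Using Ka equilibrium: x² + Ka×x - Ka×C = 0. Solving: [H⁺] = 5.3826e-03. Percent = (5.3826e-03/0.17) × 100

Percent ionization = 3.17%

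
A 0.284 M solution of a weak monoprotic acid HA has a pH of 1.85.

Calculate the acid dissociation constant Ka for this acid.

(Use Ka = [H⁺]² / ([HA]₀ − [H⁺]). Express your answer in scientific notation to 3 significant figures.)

[H⁺] = 10^(−pH) = 10^(−1.85) = 1.413e-02 M. For HA ⇌ H⁺ + A⁻, Ka = [H⁺][A⁻]/[HA] = [H⁺]² / ([HA]₀ − [H⁺]) = (1.413e-02)² / (0.284 − 1.413e-02) = 7.39e-04.

K_a = 7.39e-04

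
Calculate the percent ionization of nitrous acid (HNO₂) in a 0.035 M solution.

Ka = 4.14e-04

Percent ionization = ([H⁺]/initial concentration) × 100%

Using Ka equilibrium: x² + Ka×x - Ka×C = 0. Solving: [H⁺] = 3.6052e-03. Percent = (3.6052e-03/0.035) × 100

Percent ionization = 10.3%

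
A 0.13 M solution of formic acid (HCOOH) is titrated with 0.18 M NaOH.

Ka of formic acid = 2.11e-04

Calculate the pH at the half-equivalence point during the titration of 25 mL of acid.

At half-equivalence [HA] = [A⁻], so Henderson-Hasselbalch gives pH = pKa = -log(2.11e-04) = 3.68.

pH = pKa = 3.68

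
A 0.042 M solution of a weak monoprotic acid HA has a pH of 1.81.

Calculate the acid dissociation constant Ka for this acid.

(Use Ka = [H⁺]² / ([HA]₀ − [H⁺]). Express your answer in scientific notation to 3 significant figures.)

[H⁺] = 10^(−pH) = 10^(−1.81) = 1.549e-02 M. For HA ⇌ H⁺ + A⁻, Ka = [H⁺][A⁻]/[HA] = [H⁺]² / ([HA]₀ − [H⁺]) = (1.549e-02)² / (0.042 − 1.549e-02) = 9.05e-03.

K_a = 9.05e-03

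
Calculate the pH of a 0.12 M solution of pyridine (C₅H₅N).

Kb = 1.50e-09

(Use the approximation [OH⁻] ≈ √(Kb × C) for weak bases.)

[OH⁻] = √(Kb × C) = √(1.50e-09 × 0.12) = 1.3416e-05. pOH = 4.87, pH = 14 - pOH

pH = 9.13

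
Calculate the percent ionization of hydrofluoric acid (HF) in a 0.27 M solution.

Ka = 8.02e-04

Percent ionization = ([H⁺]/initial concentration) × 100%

Using Ka equilibrium: x² + Ka×x - Ka×C = 0. Solving: [H⁺] = 1.4320e-02. Percent = (1.4320e-02/0.27) × 100

Percent ionization = 5.3%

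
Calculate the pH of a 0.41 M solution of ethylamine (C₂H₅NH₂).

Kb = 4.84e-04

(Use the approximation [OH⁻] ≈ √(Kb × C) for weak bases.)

[OH⁻] = √(Kb × C) = √(4.84e-04 × 0.41) = 1.4087e-02. pOH = 1.85, pH = 14 - pOH

pH = 12.15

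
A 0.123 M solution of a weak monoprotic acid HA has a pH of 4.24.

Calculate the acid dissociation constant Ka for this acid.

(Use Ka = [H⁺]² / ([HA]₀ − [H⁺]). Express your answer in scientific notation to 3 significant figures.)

[H⁺] = 10^(−pH) = 10^(−4.24) = 5.754e-05 M. For HA ⇌ H⁺ + A⁻, Ka = [H⁺][A⁻]/[HA] = [H⁺]² / ([HA]₀ − [H⁺]) = (5.754e-05)² / (0.123 − 5.754e-05) = 2.69e-08.

K_a = 2.69e-08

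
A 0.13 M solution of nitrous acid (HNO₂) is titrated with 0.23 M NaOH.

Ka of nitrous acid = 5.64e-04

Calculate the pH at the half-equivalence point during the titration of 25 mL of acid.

At half-equivalence [HA] = [A⁻], so Henderson-Hasselbalch gives pH = pKa = -log(5.64e-04) = 3.25.

pH = pKa = 3.25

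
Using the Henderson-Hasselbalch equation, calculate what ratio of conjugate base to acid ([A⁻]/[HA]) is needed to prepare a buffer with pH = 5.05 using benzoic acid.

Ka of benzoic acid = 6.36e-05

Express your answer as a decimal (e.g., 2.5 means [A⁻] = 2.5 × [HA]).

pKa = -log(6.36e-05) = 4.1965. pH = pKa + log([A⁻]/[HA]), so log([A⁻]/[HA]) = pH − pKa = 5.05 − 4.1965 = 0.8535. [A⁻]/[HA] = 10^(0.8535) = 7.14

[A⁻]/[HA] = 7.14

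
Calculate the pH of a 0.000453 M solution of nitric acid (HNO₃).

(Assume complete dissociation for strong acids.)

[H⁺] = 0.000453 M for strong acid. pH = -log[H⁺] = -log(0.000453)

pH = 3.34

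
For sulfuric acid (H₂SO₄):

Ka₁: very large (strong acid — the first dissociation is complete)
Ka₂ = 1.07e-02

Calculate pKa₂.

pKa₂ = -log(Ka₂) = -log(1.07e-02) = 1.97.

pK_{a2} = 1.97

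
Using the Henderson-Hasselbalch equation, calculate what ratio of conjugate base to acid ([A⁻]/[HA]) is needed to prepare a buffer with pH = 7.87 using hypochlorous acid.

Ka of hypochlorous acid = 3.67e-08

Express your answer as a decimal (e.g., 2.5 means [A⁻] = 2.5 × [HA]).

pKa = -log(3.67e-08) = 7.4353. pH = pKa + log([A⁻]/[HA]), so log([A⁻]/[HA]) = pH − pKa = 7.87 − 7.4353 = 0.4347. [A⁻]/[HA] = 10^(0.4347) = 2.72

[A⁻]/[HA] = 2.72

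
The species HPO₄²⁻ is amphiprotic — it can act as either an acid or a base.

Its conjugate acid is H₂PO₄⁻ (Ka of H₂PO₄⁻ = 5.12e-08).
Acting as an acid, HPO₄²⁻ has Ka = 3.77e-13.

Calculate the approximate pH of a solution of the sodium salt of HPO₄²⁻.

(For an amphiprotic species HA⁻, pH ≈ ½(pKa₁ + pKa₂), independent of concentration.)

pKa₁ = -log(5.12e-08) = 7.29; pKa₂ = -log(3.77e-13) = 12.42. For an amphiprotic species, pH ≈ ½(pKa₁ + pKa₂) = ½(7.29 + 12.42) = 9.86.

pH = 9.86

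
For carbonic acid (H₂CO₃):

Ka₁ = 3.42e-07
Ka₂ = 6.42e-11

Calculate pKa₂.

pKa₂ = -log(Ka₂) = -log(6.42e-11) = 10.19.

pK_{a2} = 10.19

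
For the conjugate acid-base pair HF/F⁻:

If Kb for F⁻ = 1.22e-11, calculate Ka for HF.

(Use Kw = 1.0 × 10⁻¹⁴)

For a conjugate pair Ka × Kb = Kw, so Ka = Kw/Kb = 1.0 × 10⁻¹⁴ / 1.22e-11 = 8.20e-04.

K_a = 8.20e-04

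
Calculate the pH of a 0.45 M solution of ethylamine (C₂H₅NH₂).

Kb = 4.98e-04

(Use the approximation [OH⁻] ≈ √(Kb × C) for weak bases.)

[OH⁻] = √(Kb × C) = √(4.98e-04 × 0.45) = 1.4970e-02. pOH = 1.82, pH = 14 - pOH

pH = 12.18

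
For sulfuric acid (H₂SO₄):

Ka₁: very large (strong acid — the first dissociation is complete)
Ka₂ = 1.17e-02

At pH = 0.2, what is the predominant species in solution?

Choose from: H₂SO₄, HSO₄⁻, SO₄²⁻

The first dissociation is complete, so H₂SO₄ itself is never the predominant species in water; pKa₂ = -log(1.17e-02) = 1.93. For a polyprotic acid the predominant species crosses at each pKa: below pKa_n the protonated form dominates, above it the deprotonated form does. At pH = 0.2, the predominant species is HSO₄⁻.

HSO₄⁻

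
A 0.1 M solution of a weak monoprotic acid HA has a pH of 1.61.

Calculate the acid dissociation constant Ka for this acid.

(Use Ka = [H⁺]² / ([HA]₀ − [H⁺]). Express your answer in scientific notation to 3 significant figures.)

[H⁺] = 10^(−pH) = 10^(−1.61) = 2.455e-02 M. For HA ⇌ H⁺ + A⁻, Ka = [H⁺][A⁻]/[HA] = [H⁺]² / ([HA]₀ − [H⁺]) = (2.455e-02)² / (0.1 − 2.455e-02) = 7.99e-03.

K_a = 7.99e-03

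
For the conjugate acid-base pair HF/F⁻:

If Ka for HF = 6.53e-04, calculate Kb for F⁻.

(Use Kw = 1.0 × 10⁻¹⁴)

For a conjugate pair Ka × Kb = Kw, so Kb = Kw/Ka = 1.0 × 10⁻¹⁴ / 6.53e-04 = 1.53e-11.

K_b = 1.53e-11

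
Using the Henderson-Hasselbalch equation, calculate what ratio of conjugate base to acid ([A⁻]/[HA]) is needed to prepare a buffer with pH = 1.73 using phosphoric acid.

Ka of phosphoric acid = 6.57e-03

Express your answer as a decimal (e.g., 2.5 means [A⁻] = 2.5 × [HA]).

pKa = -log(6.57e-03) = 2.1824. pH = pKa + log([A⁻]/[HA]), so log([A⁻]/[HA]) = pH − pKa = 1.73 − 2.1824 = -0.4524. [A⁻]/[HA] = 10^(-0.4524) = 0.353

[A⁻]/[HA] = 0.353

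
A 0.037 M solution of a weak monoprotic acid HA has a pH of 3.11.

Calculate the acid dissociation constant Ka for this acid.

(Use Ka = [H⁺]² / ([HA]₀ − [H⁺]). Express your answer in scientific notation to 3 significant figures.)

[H⁺] = 10^(−pH) = 10^(−3.11) = 7.762e-04 M. For HA ⇌ H⁺ + A⁻, Ka = [H⁺][A⁻]/[HA] = [H⁺]² / ([HA]₀ − [H⁺]) = (7.762e-04)² / (0.037 − 7.762e-04) = 1.66e-05.

K_a = 1.66e-05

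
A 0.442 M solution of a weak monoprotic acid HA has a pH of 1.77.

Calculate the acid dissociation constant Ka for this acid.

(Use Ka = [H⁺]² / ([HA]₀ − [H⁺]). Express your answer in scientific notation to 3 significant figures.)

[H⁺] = 10^(−pH) = 10^(−1.77) = 1.698e-02 M. For HA ⇌ H⁺ + A⁻, Ka = [H⁺][A⁻]/[HA] = [H⁺]² / ([HA]₀ − [H⁺]) = (1.698e-02)² / (0.442 − 1.698e-02) = 6.79e-04.

K_a = 6.79e-04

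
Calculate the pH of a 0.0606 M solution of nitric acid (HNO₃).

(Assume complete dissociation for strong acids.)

[H⁺] = 0.0606 M for strong acid. pH = -log[H⁺] = -log(0.0606)

pH = 1.22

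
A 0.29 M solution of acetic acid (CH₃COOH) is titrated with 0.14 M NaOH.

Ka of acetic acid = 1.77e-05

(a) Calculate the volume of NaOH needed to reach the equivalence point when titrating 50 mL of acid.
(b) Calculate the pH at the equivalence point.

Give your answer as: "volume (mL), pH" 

moles acid = 0.29 × 50/1000 = 0.0145 mol; V_base = moles/0.14 × 1000 = 103.6 mL. At equivalence only the conjugate base is present: [A⁻] = 0.0145/0.154 = 9.4419e-02 M. Kb = Kw/Ka = 5.65e-10; [OH⁻] = √(Kb × [A⁻]) = 7.3037e-06; pOH = 5.14; pH = 14 - pOH = 8.86.

V = 103.6 mL, pH = 8.86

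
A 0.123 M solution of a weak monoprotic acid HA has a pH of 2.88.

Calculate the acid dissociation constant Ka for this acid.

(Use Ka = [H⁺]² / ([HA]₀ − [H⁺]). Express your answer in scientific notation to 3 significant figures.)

[H⁺] = 10^(−pH) = 10^(−2.88) = 1.318e-03 M. For HA ⇌ H⁺ + A⁻, Ka = [H⁺][A⁻]/[HA] = [H⁺]² / ([HA]₀ − [H⁺]) = (1.318e-03)² / (0.123 − 1.318e-03) = 1.43e-05.

K_a = 1.43e-05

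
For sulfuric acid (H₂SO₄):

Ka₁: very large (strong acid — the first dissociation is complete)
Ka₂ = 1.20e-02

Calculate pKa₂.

pKa₂ = -log(Ka₂) = -log(1.20e-02) = 1.92.

pK_{a2} = 1.92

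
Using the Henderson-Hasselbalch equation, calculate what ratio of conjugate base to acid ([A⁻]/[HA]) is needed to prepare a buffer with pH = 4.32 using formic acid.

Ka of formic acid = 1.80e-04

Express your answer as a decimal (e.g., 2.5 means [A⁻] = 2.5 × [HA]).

pKa = -log(1.80e-04) = 3.7447. pH = pKa + log([A⁻]/[HA]), so log([A⁻]/[HA]) = pH − pKa = 4.32 − 3.7447 = 0.5753. [A⁻]/[HA] = 10^(0.5753) = 3.76

[A⁻]/[HA] = 3.76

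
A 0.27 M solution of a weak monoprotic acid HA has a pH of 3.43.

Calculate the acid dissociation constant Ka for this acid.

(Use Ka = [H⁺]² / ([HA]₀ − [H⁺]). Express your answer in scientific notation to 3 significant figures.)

[H⁺] = 10^(−pH) = 10^(−3.43) = 3.715e-04 M. For HA ⇌ H⁺ + A⁻, Ka = [H⁺][A⁻]/[HA] = [H⁺]² / ([HA]₀ − [H⁺]) = (3.715e-04)² / (0.27 − 3.715e-04) = 5.12e-07.

K_a = 5.12e-07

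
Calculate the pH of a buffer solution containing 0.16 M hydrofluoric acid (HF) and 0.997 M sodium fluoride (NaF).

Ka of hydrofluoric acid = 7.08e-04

pKa = -log(7.08e-04) = 3.15. pH = pKa + log([A⁻]/[HA]) = 3.15 + log(0.997/0.16)

pH = 3.94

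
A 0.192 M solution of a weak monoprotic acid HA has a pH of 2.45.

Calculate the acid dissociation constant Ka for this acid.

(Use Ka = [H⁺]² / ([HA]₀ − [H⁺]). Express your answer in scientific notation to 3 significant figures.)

[H⁺] = 10^(−pH) = 10^(−2.45) = 3.548e-03 M. For HA ⇌ H⁺ + A⁻, Ka = [H⁺][A⁻]/[HA] = [H⁺]² / ([HA]₀ − [H⁺]) = (3.548e-03)² / (0.192 − 3.548e-03) = 6.68e-05.

K_a = 6.68e-05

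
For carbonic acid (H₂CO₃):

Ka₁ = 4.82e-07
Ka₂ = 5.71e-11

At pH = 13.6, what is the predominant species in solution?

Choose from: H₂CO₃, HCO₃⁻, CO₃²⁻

pKa₁ = 6.32, pKa₂ = 10.24. For a polyprotic acid the predominant species crosses at each pKa: below pKa_n the protonated form dominates, above it the deprotonated form does. At pH = 13.6, the predominant species is CO₃²⁻.

CO₃²⁻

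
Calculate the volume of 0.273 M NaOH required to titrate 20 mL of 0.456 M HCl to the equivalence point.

At equivalence: moles acid = moles base. moles HCl = 0.456 × 20/1000 = 0.00912 mol. V_base = moles / 0.273 × 1000 = 33.4 mL.

V_{base} = 33.4 mL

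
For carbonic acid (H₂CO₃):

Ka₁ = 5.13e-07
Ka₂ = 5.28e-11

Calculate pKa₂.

pKa₂ = -log(Ka₂) = -log(5.28e-11) = 10.28.

pK_{a2} = 10.28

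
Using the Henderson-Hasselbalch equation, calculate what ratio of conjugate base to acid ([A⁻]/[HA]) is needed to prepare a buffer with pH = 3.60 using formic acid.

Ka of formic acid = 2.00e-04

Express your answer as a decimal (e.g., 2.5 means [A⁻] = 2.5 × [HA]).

pKa = -log(2.00e-04) = 3.6990. pH = pKa + log([A⁻]/[HA]), so log([A⁻]/[HA]) = pH − pKa = 3.60 − 3.6990 = -0.0990. [A⁻]/[HA] = 10^(-0.0990) = 0.796

[A⁻]/[HA] = 0.796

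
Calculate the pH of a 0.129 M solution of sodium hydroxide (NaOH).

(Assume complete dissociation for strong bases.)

[OH⁻] = 0.129 M for strong base. pOH = -log[OH⁻] = 0.89, pH = 14 - pOH

pH = 13.11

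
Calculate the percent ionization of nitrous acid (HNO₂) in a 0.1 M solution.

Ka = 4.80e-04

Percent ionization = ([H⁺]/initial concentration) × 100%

Using Ka equilibrium: x² + Ka×x - Ka×C = 0. Solving: [H⁺] = 6.6924e-03. Percent = (6.6924e-03/0.1) × 100

Percent ionization = 6.69%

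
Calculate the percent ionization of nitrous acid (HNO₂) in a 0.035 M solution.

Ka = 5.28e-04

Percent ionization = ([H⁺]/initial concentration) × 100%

Using Ka equilibrium: x² + Ka×x - Ka×C = 0. Solving: [H⁺] = 4.0429e-03. Percent = (4.0429e-03/0.035) × 100

Percent ionization = 11.6%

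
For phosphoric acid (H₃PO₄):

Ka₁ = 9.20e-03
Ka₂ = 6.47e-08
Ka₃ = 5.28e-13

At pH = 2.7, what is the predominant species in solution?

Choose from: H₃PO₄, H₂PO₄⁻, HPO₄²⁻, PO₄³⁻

pKa₁ = 2.04, pKa₂ = 7.19, pKa₃ = 12.28. For a polyprotic acid the predominant species crosses at each pKa: below pKa_n the protonated form dominates, above it the deprotonated form does. At pH = 2.7, the predominant species is H₂PO₄⁻.

H₂PO₄⁻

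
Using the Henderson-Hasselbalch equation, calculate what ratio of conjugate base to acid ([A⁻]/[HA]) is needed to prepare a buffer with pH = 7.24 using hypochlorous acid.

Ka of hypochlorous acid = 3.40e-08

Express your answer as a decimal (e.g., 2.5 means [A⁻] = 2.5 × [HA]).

pKa = -log(3.40e-08) = 7.4685. pH = pKa + log([A⁻]/[HA]), so log([A⁻]/[HA]) = pH − pKa = 7.24 − 7.4685 = -0.2285. [A⁻]/[HA] = 10^(-0.2285) = 0.591

[A⁻]/[HA] = 0.591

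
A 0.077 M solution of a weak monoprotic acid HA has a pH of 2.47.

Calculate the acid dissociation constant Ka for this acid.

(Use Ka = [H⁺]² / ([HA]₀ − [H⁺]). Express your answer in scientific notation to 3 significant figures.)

[H⁺] = 10^(−pH) = 10^(−2.47) = 3.388e-03 M. For HA ⇌ H⁺ + A⁻, Ka = [H⁺][A⁻]/[HA] = [H⁺]² / ([HA]₀ − [H⁺]) = (3.388e-03)² / (0.077 − 3.388e-03) = 1.56e-04.

K_a = 1.56e-04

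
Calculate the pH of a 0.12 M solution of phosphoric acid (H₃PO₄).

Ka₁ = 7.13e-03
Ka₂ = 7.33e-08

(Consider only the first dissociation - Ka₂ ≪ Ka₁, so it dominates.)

First dissociation dominates. From Ka₁ = [H⁺][HA⁻]/[H₂A], x² + Ka₁·x − Ka₁·C = 0 with C = 0.12 M and Ka₁ = 7.13e-03. Solving: [H⁺] = (−Ka₁ + √(Ka₁² + 4·Ka₁·C)) / 2 = 2.5902e-02 M. pH = -log(2.5902e-02) = 1.59.

pH = 1.59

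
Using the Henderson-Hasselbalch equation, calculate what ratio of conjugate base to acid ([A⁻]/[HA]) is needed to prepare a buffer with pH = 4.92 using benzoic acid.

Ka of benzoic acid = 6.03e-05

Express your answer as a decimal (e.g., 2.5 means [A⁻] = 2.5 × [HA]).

pKa = -log(6.03e-05) = 4.2197. pH = pKa + log([A⁻]/[HA]), so log([A⁻]/[HA]) = pH − pKa = 4.92 − 4.2197 = 0.7003. [A⁻]/[HA] = 10^(0.7003) = 5.02

[A⁻]/[HA] = 5.02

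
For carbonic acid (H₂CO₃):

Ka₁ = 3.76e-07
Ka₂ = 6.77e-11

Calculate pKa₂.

pKa₂ = -log(Ka₂) = -log(6.77e-11) = 10.17.

pK_{a2} = 10.17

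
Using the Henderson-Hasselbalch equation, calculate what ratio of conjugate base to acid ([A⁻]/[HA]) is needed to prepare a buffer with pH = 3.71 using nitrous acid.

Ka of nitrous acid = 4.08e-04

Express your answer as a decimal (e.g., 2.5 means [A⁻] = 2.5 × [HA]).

pKa = -log(4.08e-04) = 3.3893. pH = pKa + log([A⁻]/[HA]), so log([A⁻]/[HA]) = pH − pKa = 3.71 − 3.3893 = 0.3207. [A⁻]/[HA] = 10^(0.3207) = 2.09

[A⁻]/[HA] = 2.09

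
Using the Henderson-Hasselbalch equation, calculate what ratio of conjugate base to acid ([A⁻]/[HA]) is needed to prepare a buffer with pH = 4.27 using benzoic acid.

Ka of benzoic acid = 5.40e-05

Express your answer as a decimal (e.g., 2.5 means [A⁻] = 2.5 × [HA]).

pKa = -log(5.40e-05) = 4.2676. pH = pKa + log([A⁻]/[HA]), so log([A⁻]/[HA]) = pH − pKa = 4.27 − 4.2676 = 0.0024. [A⁻]/[HA] = 10^(0.0024) = 1.01

[A⁻]/[HA] = 1.01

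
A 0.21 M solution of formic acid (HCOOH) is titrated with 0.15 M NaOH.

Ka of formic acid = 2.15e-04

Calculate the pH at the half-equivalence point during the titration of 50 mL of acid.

At half-equivalence [HA] = [A⁻], so Henderson-Hasselbalch gives pH = pKa = -log(2.15e-04) = 3.67.

pH = pKa = 3.67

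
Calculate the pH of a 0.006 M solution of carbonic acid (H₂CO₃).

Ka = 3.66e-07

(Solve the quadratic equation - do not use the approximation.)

x² + Ka×x - Ka×C = 0. Using quadratic formula: [H⁺] = 4.6679e-05

pH = 4.33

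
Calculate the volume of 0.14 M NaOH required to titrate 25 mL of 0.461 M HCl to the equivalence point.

At equivalence: moles acid = moles base. moles HCl = 0.461 × 25/1000 = 0.01153 mol. V_base = moles / 0.14 × 1000 = 82.3 mL.

V_{base} = 82.3 mL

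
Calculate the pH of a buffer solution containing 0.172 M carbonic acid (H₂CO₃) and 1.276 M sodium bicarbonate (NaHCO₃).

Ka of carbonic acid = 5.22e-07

pKa = -log(5.22e-07) = 6.28. pH = pKa + log([A⁻]/[HA]) = 6.28 + log(1.276/0.172)

pH = 7.15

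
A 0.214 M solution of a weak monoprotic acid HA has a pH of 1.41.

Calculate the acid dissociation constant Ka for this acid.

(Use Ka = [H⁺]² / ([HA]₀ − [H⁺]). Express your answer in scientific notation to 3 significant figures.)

[H⁺] = 10^(−pH) = 10^(−1.41) = 3.890e-02 M. For HA ⇌ H⁺ + A⁻, Ka = [H⁺][A⁻]/[HA] = [H⁺]² / ([HA]₀ − [H⁺]) = (3.890e-02)² / (0.214 − 3.890e-02) = 8.64e-03.

K_a = 8.64e-03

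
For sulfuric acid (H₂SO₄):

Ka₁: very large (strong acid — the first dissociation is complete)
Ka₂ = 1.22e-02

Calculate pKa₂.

pKa₂ = -log(Ka₂) = -log(1.22e-02) = 1.91.

pK_{a2} = 1.91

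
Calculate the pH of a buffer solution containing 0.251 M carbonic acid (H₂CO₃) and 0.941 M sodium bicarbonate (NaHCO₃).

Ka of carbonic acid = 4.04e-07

pKa = -log(4.04e-07) = 6.39. pH = pKa + log([A⁻]/[HA]) = 6.39 + log(0.941/0.251)

pH = 6.97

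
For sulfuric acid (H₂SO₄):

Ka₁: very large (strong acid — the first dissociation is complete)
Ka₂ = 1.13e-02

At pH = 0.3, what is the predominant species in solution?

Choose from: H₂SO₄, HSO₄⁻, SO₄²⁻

The first dissociation is complete, so H₂SO₄ itself is never the predominant species in water; pKa₂ = -log(1.13e-02) = 1.95. For a polyprotic acid the predominant species crosses at each pKa: below pKa_n the protonated form dominates, above it the deprotonated form does. At pH = 0.3, the predominant species is HSO₄⁻.

HSO₄⁻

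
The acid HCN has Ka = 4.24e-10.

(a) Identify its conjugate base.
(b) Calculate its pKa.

(a) The conjugate base is formed by removing one H⁺ from HCN, giving CN⁻. (b) pKa = -log(Ka) = -log(4.24e-10) = 9.37.

Conjugate base: CN⁻; pK_a = 9.37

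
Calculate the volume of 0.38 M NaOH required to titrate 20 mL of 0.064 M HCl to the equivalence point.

At equivalence: moles acid = moles base. moles HCl = 0.064 × 20/1000 = 0.00128 mol. V_base = moles / 0.38 × 1000 = 3.4 mL.

V_{base} = 3.4 mL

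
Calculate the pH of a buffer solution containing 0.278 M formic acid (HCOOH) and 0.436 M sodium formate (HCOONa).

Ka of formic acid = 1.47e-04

pKa = -log(1.47e-04) = 3.83. pH = pKa + log([A⁻]/[HA]) = 3.83 + log(0.436/0.278)

pH = 4.03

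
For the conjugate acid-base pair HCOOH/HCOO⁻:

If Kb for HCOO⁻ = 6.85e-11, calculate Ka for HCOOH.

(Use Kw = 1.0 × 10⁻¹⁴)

For a conjugate pair Ka × Kb = Kw, so Ka = Kw/Kb = 1.0 × 10⁻¹⁴ / 6.85e-11 = 1.46e-04.

K_a = 1.46e-04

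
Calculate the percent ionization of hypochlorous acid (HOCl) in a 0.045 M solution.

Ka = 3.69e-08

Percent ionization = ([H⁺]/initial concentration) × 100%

Using Ka equilibrium: x² + Ka×x - Ka×C = 0. Solving: [H⁺] = 4.0731e-05. Percent = (4.0731e-05/0.045) × 100

Percent ionization = 0.0905%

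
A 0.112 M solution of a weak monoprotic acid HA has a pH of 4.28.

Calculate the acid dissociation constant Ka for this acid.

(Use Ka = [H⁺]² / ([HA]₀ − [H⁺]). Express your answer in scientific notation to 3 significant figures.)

[H⁺] = 10^(−pH) = 10^(−4.28) = 5.248e-05 M. For HA ⇌ H⁺ + A⁻, Ka = [H⁺][A⁻]/[HA] = [H⁺]² / ([HA]₀ − [H⁺]) = (5.248e-05)² / (0.112 − 5.248e-05) = 2.46e-08.

K_a = 2.46e-08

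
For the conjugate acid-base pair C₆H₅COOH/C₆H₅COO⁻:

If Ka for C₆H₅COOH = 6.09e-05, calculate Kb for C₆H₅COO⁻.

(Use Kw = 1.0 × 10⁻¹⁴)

For a conjugate pair Ka × Kb = Kw, so Kb = Kw/Ka = 1.0 × 10⁻¹⁴ / 6.09e-05 = 1.64e-10.

K_b = 1.64e-10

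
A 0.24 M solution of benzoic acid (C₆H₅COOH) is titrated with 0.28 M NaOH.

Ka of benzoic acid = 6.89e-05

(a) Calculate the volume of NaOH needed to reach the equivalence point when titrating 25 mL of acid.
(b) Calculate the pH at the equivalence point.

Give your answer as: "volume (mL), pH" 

moles acid = 0.24 × 25/1000 = 0.006 mol; V_base = moles/0.28 × 1000 = 21.4 mL. At equivalence only the conjugate base is present: [A⁻] = 0.006/0.046 = 1.2923e-01 M. Kb = Kw/Ka = 1.45e-10; [OH⁻] = √(Kb × [A⁻]) = 4.3309e-06; pOH = 5.36; pH = 14 - pOH = 8.64.

V = 21.4 mL, pH = 8.64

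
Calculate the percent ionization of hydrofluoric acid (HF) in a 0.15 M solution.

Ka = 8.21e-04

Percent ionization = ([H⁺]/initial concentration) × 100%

Using Ka equilibrium: x² + Ka×x - Ka×C = 0. Solving: [H⁺] = 1.0694e-02. Percent = (1.0694e-02/0.15) × 100

Percent ionization = 7.13%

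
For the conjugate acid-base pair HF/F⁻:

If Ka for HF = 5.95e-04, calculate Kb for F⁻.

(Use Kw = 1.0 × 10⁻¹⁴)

For a conjugate pair Ka × Kb = Kw, so Kb = Kw/Ka = 1.0 × 10⁻¹⁴ / 5.95e-04 = 1.68e-11.

K_b = 1.68e-11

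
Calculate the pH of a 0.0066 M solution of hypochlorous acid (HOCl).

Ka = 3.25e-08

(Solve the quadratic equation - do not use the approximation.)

x² + Ka×x - Ka×C = 0. Using quadratic formula: [H⁺] = 1.4630e-05

pH = 4.83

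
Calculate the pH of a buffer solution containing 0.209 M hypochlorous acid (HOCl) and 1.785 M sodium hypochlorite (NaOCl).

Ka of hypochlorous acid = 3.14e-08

pKa = -log(3.14e-08) = 7.50. pH = pKa + log([A⁻]/[HA]) = 7.50 + log(1.785/0.209)

pH = 8.43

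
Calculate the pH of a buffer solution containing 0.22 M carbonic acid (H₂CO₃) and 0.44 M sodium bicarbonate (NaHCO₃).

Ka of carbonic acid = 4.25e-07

pKa = -log(4.25e-07) = 6.37. pH = pKa + log([A⁻]/[HA]) = 6.37 + log(0.44/0.22)

pH = 6.67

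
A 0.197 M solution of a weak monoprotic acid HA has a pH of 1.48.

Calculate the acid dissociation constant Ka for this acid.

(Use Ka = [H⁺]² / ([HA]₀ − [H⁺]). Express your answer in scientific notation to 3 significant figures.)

[H⁺] = 10^(−pH) = 10^(−1.48) = 3.311e-02 M. For HA ⇌ H⁺ + A⁻, Ka = [H⁺][A⁻]/[HA] = [H⁺]² / ([HA]₀ − [H⁺]) = (3.311e-02)² / (0.197 − 3.311e-02) = 6.69e-03.

K_a = 6.69e-03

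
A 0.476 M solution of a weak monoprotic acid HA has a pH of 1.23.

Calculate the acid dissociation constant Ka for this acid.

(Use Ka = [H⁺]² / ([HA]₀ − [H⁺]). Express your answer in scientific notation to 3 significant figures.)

[H⁺] = 10^(−pH) = 10^(−1.23) = 5.888e-02 M. For HA ⇌ H⁺ + A⁻, Ka = [H⁺][A⁻]/[HA] = [H⁺]² / ([HA]₀ − [H⁺]) = (5.888e-02)² / (0.476 − 5.888e-02) = 8.31e-03.

K_a = 8.31e-03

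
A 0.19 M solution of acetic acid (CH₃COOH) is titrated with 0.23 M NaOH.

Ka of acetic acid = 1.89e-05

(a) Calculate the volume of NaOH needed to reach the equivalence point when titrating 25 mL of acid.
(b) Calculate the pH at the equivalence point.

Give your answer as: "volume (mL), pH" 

moles acid = 0.19 × 25/1000 = 0.00475 mol; V_base = moles/0.23 × 1000 = 20.7 mL. At equivalence only the conjugate base is present: [A⁻] = 0.00475/0.046 = 1.0405e-01 M. Kb = Kw/Ka = 5.29e-10; [OH⁻] = √(Kb × [A⁻]) = 7.4197e-06; pOH = 5.13; pH = 14 - pOH = 8.87.

V = 20.7 mL, pH = 8.87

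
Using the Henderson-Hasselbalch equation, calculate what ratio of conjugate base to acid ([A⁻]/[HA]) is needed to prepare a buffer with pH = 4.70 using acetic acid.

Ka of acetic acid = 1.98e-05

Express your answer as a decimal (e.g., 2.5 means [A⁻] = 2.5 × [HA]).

pKa = -log(1.98e-05) = 4.7033. pH = pKa + log([A⁻]/[HA]), so log([A⁻]/[HA]) = pH − pKa = 4.70 − 4.7033 = -0.0033. [A⁻]/[HA] = 10^(-0.0033) = 0.992

[A⁻]/[HA] = 0.992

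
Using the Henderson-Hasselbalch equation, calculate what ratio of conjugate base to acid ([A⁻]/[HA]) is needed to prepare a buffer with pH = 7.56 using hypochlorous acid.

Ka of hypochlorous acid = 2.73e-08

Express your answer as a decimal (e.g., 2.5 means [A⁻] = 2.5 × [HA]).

pKa = -log(2.73e-08) = 7.5638. pH = pKa + log([A⁻]/[HA]), so log([A⁻]/[HA]) = pH − pKa = 7.56 − 7.5638 = -0.0038. [A⁻]/[HA] = 10^(-0.0038) = 0.991

[A⁻]/[HA] = 0.991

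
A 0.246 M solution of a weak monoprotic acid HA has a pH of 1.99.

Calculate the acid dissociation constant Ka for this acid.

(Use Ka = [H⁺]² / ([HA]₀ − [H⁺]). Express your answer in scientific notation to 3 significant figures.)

[H⁺] = 10^(−pH) = 10^(−1.99) = 1.023e-02 M. For HA ⇌ H⁺ + A⁻, Ka = [H⁺][A⁻]/[HA] = [H⁺]² / ([HA]₀ − [H⁺]) = (1.023e-02)² / (0.246 − 1.023e-02) = 4.44e-04.

K_a = 4.44e-04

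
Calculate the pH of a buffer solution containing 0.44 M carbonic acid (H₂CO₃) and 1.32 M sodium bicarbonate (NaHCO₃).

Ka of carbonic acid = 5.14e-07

pKa = -log(5.14e-07) = 6.29. pH = pKa + log([A⁻]/[HA]) = 6.29 + log(1.32/0.44)

pH = 6.77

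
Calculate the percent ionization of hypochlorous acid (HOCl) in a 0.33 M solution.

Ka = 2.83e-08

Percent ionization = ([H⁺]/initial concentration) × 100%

Using Ka equilibrium: x² + Ka×x - Ka×C = 0. Solving: [H⁺] = 9.6624e-05. Percent = (9.6624e-05/0.33) × 100

Percent ionization = 0.0293%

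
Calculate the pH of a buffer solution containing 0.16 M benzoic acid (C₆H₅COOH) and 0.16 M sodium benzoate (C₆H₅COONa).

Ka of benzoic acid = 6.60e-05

pKa = -log(6.60e-05) = 4.18. pH = pKa + log([A⁻]/[HA]) = 4.18 + log(0.16/0.16)

pH = 4.18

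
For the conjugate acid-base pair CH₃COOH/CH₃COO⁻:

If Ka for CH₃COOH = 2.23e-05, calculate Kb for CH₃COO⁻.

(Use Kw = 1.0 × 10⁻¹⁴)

For a conjugate pair Ka × Kb = Kw, so Kb = Kw/Ka = 1.0 × 10⁻¹⁴ / 2.23e-05 = 4.48e-10.

K_b = 4.48e-10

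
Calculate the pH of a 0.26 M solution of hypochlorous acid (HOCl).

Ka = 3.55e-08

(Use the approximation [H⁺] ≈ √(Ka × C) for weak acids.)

[H⁺] = √(Ka × C) = √(3.55e-08 × 0.26) = 9.6073e-05. pH = -log(9.6073e-05)

pH = 4.02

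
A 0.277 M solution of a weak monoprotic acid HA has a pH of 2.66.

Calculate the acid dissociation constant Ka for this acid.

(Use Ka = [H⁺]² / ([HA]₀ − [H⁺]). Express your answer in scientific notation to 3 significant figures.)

[H⁺] = 10^(−pH) = 10^(−2.66) = 2.188e-03 M. For HA ⇌ H⁺ + A⁻, Ka = [H⁺][A⁻]/[HA] = [H⁺]² / ([HA]₀ − [H⁺]) = (2.188e-03)² / (0.277 − 2.188e-03) = 1.74e-05.

K_a = 1.74e-05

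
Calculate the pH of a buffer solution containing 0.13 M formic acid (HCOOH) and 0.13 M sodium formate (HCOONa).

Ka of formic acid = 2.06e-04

pKa = -log(2.06e-04) = 3.69. pH = pKa + log([A⁻]/[HA]) = 3.69 + log(0.13/0.13)

pH = 3.69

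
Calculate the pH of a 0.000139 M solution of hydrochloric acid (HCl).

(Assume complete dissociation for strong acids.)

[H⁺] = 0.000139 M for strong acid. pH = -log[H⁺] = -log(0.000139)

pH = 3.86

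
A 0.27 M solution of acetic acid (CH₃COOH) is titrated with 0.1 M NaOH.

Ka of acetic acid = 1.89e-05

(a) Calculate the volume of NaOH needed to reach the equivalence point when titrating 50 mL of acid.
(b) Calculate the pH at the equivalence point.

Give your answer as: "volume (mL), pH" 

moles acid = 0.27 × 50/1000 = 0.0135 mol; V_base = moles/0.1 × 1000 = 135.0 mL. At equivalence only the conjugate base is present: [A⁻] = 0.0135/0.185 = 7.2973e-02 M. Kb = Kw/Ka = 5.29e-10; [OH⁻] = √(Kb × [A⁻]) = 6.2137e-06; pOH = 5.21; pH = 14 - pOH = 8.79.

V = 135.0 mL, pH = 8.79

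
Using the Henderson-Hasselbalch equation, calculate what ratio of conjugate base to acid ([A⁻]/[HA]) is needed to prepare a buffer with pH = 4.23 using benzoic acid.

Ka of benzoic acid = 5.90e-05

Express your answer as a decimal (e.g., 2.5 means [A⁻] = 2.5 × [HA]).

pKa = -log(5.90e-05) = 4.2291. pH = pKa + log([A⁻]/[HA]), so log([A⁻]/[HA]) = pH − pKa = 4.23 − 4.2291 = 0.0009. [A⁻]/[HA] = 10^(0.0009) = 1.00

[A⁻]/[HA] = 1.00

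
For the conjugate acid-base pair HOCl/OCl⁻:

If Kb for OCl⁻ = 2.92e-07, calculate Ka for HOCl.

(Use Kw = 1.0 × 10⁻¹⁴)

For a conjugate pair Ka × Kb = Kw, so Ka = Kw/Kb = 1.0 × 10⁻¹⁴ / 2.92e-07 = 3.42e-08.

K_a = 3.42e-08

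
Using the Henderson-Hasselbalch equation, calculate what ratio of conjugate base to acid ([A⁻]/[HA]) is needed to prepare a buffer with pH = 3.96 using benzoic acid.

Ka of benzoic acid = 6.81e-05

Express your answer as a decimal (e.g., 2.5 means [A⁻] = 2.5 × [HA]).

pKa = -log(6.81e-05) = 4.1669. pH = pKa + log([A⁻]/[HA]), so log([A⁻]/[HA]) = pH − pKa = 3.96 − 4.1669 = -0.2069. [A⁻]/[HA] = 10^(-0.2069) = 0.621

[A⁻]/[HA] = 0.621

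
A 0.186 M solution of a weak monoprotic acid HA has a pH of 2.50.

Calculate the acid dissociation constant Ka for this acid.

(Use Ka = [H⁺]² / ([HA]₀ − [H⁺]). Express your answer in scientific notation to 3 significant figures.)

[H⁺] = 10^(−pH) = 10^(−2.50) = 3.162e-03 M. For HA ⇌ H⁺ + A⁻, Ka = [H⁺][A⁻]/[HA] = [H⁺]² / ([HA]₀ − [H⁺]) = (3.162e-03)² / (0.186 − 3.162e-03) = 5.47e-05.

K_a = 5.47e-05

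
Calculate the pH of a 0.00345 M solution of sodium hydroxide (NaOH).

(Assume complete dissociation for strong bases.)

[OH⁻] = 0.00345 M for strong base. pOH = -log[OH⁻] = 2.46, pH = 14 - pOH

pH = 11.54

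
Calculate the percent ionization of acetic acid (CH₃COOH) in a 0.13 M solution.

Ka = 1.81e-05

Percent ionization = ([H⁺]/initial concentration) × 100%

Using Ka equilibrium: x² + Ka×x - Ka×C = 0. Solving: [H⁺] = 1.5249e-03. Percent = (1.5249e-03/0.13) × 100

Percent ionization = 1.17%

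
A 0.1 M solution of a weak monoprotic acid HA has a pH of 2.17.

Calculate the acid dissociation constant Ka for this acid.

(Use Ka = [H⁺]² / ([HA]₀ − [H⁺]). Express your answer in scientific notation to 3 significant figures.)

[H⁺] = 10^(−pH) = 10^(−2.17) = 6.761e-03 M. For HA ⇌ H⁺ + A⁻, Ka = [H⁺][A⁻]/[HA] = [H⁺]² / ([HA]₀ − [H⁺]) = (6.761e-03)² / (0.1 − 6.761e-03) = 4.90e-04.

K_a = 4.90e-04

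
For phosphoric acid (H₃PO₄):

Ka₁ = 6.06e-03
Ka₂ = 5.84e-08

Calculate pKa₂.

pKa₂ = -log(Ka₂) = -log(5.84e-08) = 7.23.

pK_{a2} = 7.23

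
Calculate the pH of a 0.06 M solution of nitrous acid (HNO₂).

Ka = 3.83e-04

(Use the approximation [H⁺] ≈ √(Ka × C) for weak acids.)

[H⁺] = √(Ka × C) = √(3.83e-04 × 0.06) = 4.7937e-03. pH = -log(4.7937e-03)

pH = 2.32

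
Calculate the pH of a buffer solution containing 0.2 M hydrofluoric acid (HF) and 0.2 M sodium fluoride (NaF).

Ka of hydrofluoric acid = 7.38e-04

pKa = -log(7.38e-04) = 3.13. pH = pKa + log([A⁻]/[HA]) = 3.13 + log(0.2/0.2)

pH = 3.13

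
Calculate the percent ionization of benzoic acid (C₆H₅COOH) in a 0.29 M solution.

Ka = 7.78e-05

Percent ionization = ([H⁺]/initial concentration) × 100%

Using Ka equilibrium: x² + Ka×x - Ka×C = 0. Solving: [H⁺] = 4.7112e-03. Percent = (4.7112e-03/0.29) × 100

Percent ionization = 1.62%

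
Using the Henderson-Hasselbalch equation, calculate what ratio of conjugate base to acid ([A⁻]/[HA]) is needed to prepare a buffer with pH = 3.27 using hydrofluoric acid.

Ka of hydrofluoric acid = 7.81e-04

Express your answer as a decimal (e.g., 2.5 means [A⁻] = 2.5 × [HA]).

pKa = -log(7.81e-04) = 3.1073. pH = pKa + log([A⁻]/[HA]), so log([A⁻]/[HA]) = pH − pKa = 3.27 − 3.1073 = 0.1627. [A⁻]/[HA] = 10^(0.1627) = 1.45

[A⁻]/[HA] = 1.45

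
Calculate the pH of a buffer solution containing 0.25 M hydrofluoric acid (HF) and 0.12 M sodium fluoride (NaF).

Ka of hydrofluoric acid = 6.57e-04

pKa = -log(6.57e-04) = 3.18. pH = pKa + log([A⁻]/[HA]) = 3.18 + log(0.12/0.25)

pH = 2.86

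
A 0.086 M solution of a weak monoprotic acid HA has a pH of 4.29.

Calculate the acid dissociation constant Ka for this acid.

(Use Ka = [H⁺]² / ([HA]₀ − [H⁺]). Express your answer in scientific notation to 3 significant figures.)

[H⁺] = 10^(−pH) = 10^(−4.29) = 5.129e-05 M. For HA ⇌ H⁺ + A⁻, Ka = [H⁺][A⁻]/[HA] = [H⁺]² / ([HA]₀ − [H⁺]) = (5.129e-05)² / (0.086 − 5.129e-05) = 3.06e-08.

K_a = 3.06e-08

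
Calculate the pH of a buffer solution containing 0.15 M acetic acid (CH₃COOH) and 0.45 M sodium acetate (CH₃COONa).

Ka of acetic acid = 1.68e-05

pKa = -log(1.68e-05) = 4.77. pH = pKa + log([A⁻]/[HA]) = 4.77 + log(0.45/0.15)

pH = 5.25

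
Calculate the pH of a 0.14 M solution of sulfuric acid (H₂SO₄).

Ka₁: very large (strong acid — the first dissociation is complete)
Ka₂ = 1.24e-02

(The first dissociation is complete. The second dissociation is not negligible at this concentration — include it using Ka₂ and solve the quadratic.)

First dissociation is complete: [H⁺]₀ = [HSO₄⁻]₀ = C = 0.14 M. Second dissociation HSO₄⁻ ⇌ H⁺ + SO₄²⁻: let x = [SO₄²⁻]. Ka₂ = (C + x)·x / (C − x) = 1.24e-02 → x² + (C + Ka₂)·x − Ka₂·C = 0 → x² + 0.15240·x − 1.736e-03 = 0. x = (−0.15240 + √(0.15240² + 4 × 1.736e-03)) / 2 = 1.0647e-02 M. [H⁺] = C + x = 0.14 + 1.0647e-02 = 1.5065e-01 M. pH = -log(1.5065e-01) = 0.82.

pH = 0.82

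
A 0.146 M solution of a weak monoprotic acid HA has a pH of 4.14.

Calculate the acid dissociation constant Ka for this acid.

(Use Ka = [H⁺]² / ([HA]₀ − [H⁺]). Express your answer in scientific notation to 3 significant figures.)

[H⁺] = 10^(−pH) = 10^(−4.14) = 7.244e-05 M. For HA ⇌ H⁺ + A⁻, Ka = [H⁺][A⁻]/[HA] = [H⁺]² / ([HA]₀ − [H⁺]) = (7.244e-05)² / (0.146 − 7.244e-05) = 3.60e-08.

K_a = 3.60e-08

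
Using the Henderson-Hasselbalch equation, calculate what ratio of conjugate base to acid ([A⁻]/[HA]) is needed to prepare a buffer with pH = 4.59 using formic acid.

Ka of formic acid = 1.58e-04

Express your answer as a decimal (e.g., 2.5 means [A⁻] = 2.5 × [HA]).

pKa = -log(1.58e-04) = 3.8013. pH = pKa + log([A⁻]/[HA]), so log([A⁻]/[HA]) = pH − pKa = 4.59 − 3.8013 = 0.7887. [A⁻]/[HA] = 10^(0.7887) = 6.15

[A⁻]/[HA] = 6.15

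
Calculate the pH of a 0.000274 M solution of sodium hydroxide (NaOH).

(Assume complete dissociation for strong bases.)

[OH⁻] = 0.000274 M for strong base. pOH = -log[OH⁻] = 3.56, pH = 14 - pOH

pH = 10.44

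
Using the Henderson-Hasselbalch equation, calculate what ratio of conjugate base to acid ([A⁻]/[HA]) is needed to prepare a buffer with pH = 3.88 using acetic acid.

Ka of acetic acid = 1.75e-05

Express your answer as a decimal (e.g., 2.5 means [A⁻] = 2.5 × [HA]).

pKa = -log(1.75e-05) = 4.7570. pH = pKa + log([A⁻]/[HA]), so log([A⁻]/[HA]) = pH − pKa = 3.88 − 4.7570 = -0.8770. [A⁻]/[HA] = 10^(-0.8770) = 0.133

[A⁻]/[HA] = 0.133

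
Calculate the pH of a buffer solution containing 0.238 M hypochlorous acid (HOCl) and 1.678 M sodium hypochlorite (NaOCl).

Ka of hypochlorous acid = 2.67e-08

pKa = -log(2.67e-08) = 7.57. pH = pKa + log([A⁻]/[HA]) = 7.57 + log(1.678/0.238)

pH = 8.42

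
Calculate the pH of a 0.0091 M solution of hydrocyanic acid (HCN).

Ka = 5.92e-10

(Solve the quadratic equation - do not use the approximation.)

x² + Ka×x - Ka×C = 0. Using quadratic formula: [H⁺] = 2.3207e-06

pH = 5.63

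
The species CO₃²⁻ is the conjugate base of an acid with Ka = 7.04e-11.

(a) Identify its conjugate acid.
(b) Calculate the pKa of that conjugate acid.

(a) The conjugate acid is formed by adding one H⁺ to CO₃²⁻, giving HCO₃⁻. (b) pKa = -log(Ka) = -log(7.04e-11) = 10.15.

Conjugate acid: HCO₃⁻; pK_a = 10.15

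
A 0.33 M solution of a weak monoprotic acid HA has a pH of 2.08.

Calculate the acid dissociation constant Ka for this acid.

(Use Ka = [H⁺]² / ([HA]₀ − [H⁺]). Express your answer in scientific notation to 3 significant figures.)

[H⁺] = 10^(−pH) = 10^(−2.08) = 8.318e-03 M. For HA ⇌ H⁺ + A⁻, Ka = [H⁺][A⁻]/[HA] = [H⁺]² / ([HA]₀ − [H⁺]) = (8.318e-03)² / (0.33 − 8.318e-03) = 2.15e-04.

K_a = 2.15e-04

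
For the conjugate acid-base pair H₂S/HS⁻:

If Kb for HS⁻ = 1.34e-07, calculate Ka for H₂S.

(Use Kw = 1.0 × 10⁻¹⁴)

For a conjugate pair Ka × Kb = Kw, so Ka = Kw/Kb = 1.0 × 10⁻¹⁴ / 1.34e-07 = 7.46e-08.

K_a = 7.46e-08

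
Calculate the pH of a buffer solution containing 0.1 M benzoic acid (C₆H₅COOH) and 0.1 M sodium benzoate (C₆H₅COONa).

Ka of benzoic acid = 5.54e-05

pKa = -log(5.54e-05) = 4.26. pH = pKa + log([A⁻]/[HA]) = 4.26 + log(0.1/0.1)

pH = 4.26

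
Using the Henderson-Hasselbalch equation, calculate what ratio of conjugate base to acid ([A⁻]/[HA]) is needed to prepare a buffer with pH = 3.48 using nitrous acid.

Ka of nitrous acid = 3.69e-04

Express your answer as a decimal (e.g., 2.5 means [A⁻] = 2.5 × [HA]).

pKa = -log(3.69e-04) = 3.4330. pH = pKa + log([A⁻]/[HA]), so log([A⁻]/[HA]) = pH − pKa = 3.48 − 3.4330 = 0.0470. [A⁻]/[HA] = 10^(0.0470) = 1.11

[A⁻]/[HA] = 1.11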